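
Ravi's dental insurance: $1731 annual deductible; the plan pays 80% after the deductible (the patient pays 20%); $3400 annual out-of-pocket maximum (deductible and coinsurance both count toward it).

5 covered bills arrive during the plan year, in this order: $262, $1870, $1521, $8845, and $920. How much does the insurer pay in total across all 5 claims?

$10018

Bill 1, $262: fully absorbed by the deductible. Patient pays $262; OOP now $262. Plan pays $262 − $262 = $0.
Bill 2, $1870: $1469 finishes the deductible; $401 goes to coinsurance; coinsurance $401 × 20% = $80.20. Patient pays $1549.20; OOP now $1811.20. Insurer: $1870 − $1549.20 = $320.80.
Bill 3, $1521: deductible already satisfied, so patient's share is 20% × $1521 = $304.20. Patient pays $304.20; OOP now $2115.40. Plan pays $1521 − $304.20 = $1216.80.
Bill 4, $8845: deductible met; 20% of $8845 = $1769. OOP would hit $3884.40 > $3400, so the cap limits the patient to $3400 − $2115.40 = $1284.60. Insurer: $8845 − $1284.60 = $7560.40.
Bill 5, $920: 20% coinsurance on $920 = $184. That would push OOP to $3584, over the $3400 cap, so patient pays $3400 − $3400 = $0. Plan pays $920 − $0 = $920.
Insurer total: $0 + $320.80 + $1216.80 + $7560.40 + $920 = $10018.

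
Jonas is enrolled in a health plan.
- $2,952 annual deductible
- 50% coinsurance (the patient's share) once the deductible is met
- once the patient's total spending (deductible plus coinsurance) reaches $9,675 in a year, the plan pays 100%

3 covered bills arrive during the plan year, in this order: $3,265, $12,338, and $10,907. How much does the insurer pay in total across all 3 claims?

#1 ($3,265): deductible takes $2,952, $313 remains; 50% of $313 = $156.50. Patient pays $3,108.50; OOP now $3,108.50. Plan pays $3,265 − $3,108.50 = $156.50.
#2 ($12,338): deductible met; 50% of $12,338 = $6,169. Patient owes $6,169 (running OOP $9,277.50). Plan pays $12,338 − $6,169 = $6,169.
#3 ($10,907): 50% coinsurance on $10,907 = $5,453.50. That would push OOP to $14,731, over the $9,675 cap, so patient pays $9,675 − $9,277.50 = $397.50. Insurer: $10,907 − $397.50 = $10,509.50.
Insurer total = bills − patient's total = $26,510 − $9,675 = $16,835.

$16,835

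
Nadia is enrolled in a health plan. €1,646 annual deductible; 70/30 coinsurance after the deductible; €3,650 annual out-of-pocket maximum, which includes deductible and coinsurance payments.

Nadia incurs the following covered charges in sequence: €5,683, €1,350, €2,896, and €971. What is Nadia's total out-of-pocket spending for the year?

€3,650

Bill 1, €5,683: €1,646 finishes the deductible; €4,037 goes to coinsurance; 30% of €4,037 = €1,211.10. Patient pays €2,857.10; OOP now €2,857.10.
Bill 2, €1,350: 30% coinsurance on €1,350 = €405. Patient pays €405; OOP now €3,262.10.
Bill 3, €2,896: 30% coinsurance on €2,896 = €868.80. That would push OOP to €4,130.90, over the €3,650 cap, so patient pays €3,650 − €3,262.10 = €387.90.
Bill 4, €971: deductible met; 30% of €971 = €291.30. That would push OOP to €3,941.30, over the €3,650 cap, so patient pays €3,650 − €3,650 = €0.
Total paid by the patient: €2,857.10 + €405 + €387.90 + €0 = €3,650.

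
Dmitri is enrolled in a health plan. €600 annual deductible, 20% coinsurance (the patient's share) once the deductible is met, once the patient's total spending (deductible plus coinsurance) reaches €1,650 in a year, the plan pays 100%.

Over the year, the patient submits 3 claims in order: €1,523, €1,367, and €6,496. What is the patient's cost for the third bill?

Claim 1 (€1,523): €600 finishes the deductible; €923 goes to coinsurance; 20% of €923 = €184.60. Cost to patient: €784.60. OOP to date €784.60.
Claim 2 (€1,367): 20% coinsurance on €1,367 = €273.40. Cost to patient: €273.40. OOP to date €1,058.
Claim 3 (€6,496): deductible already satisfied, so patient's share is 20% × €6,496 = €1,299.20. Adding that to €1,058 gives €2,357.20, past the €1,650 cap; patient pays only €1,650 − €1,058 = €592.

€592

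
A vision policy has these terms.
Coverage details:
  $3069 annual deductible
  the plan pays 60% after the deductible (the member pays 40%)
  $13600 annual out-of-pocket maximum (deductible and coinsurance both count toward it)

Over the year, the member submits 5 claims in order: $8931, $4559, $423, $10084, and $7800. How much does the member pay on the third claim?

$169.20

Claim 1 — $8931: $3069 to deductible, leaving $5862; 40% of $5862 = $2344.80. Cost to member: $5413.80. OOP to date $5413.80.
Claim 2 — $4559: 40% coinsurance on $4559 = $1823.60. Member owes $1823.60 (running OOP $7237.40).
Claim 3 — $423: deductible met; 40% of $423 = $169.20. Member pays $169.20; OOP now $7406.60.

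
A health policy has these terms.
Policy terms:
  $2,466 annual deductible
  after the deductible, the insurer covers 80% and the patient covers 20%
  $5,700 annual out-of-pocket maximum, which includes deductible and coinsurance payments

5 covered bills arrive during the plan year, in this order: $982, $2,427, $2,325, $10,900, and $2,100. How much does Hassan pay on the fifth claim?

$400.40

#1 ($982): entire amount goes to the deductible. Patient pays $982; OOP now $982.
#2 ($2,427): $1,484 finishes the deductible; $943 goes to coinsurance; 20% of $943 = $188.60. Cost to patient: $1,672.60. OOP to date $2,654.60.
#3 ($2,325): deductible met; 20% of $2,325 = $465. Patient pays $465; OOP now $3,119.60.
#4 ($10,900): deductible met; 20% of $10,900 = $2,180. Patient owes $2,180 (running OOP $5,299.60).
#5 ($2,100): deductible met; 20% of $2,100 = $420. That would push OOP to $5,719.60, over the $5,700 cap, so patient pays $5,700 − $5,299.60 = $400.40.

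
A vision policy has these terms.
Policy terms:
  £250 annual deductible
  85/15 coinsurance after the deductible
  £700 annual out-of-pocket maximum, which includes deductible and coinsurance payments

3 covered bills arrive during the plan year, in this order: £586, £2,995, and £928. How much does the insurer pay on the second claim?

£2,595.40

#1 (£586): deductible takes £250, £336 remains; 15% of £336 = £50.40. Cost to member: £300.40. OOP to date £300.40. Insurer: £586 − £300.40 = £285.60.
#2 (£2,995): 15% coinsurance on £2,995 = £449.25. Adding that to £300.40 gives £749.65, past the £700 cap; member pays only £700 − £300.40 = £399.60. Insurer: £2,995 − £399.60 = £2,595.40.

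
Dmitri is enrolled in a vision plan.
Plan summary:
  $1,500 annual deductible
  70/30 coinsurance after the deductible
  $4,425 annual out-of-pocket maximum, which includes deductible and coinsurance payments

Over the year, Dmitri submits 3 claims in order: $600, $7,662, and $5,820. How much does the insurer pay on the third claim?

$4,923.60

#1 ($600): fully absorbed by the deductible. Member owes $600 (running OOP $600). Plan pays $600 − $600 = $0.
#2 ($7,662): $900 to deductible, leaving $6,762; 30% of $6,762 = $2,028.60. Cost to member: $2,928.60. OOP to date $3,528.60. Plan pays $7,662 − $2,928.60 = $4,733.40.
#3 ($5,820): deductible already satisfied, so member's share is 30% × $5,820 = $1,746. OOP would hit $5,274.60 > $4,425, so the cap limits the member to $4,425 − $3,528.60 = $896.40. Insurer: $5,820 − $896.40 = $4,923.60.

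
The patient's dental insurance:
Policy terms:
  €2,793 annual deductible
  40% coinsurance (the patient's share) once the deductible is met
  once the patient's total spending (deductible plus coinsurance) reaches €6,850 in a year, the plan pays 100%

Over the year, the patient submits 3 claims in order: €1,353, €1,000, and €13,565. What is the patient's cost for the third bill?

€4,497

Bill 1, €1,353: entire amount goes to the deductible. Cost to patient: €1,353. OOP to date €1,353.
Bill 2, €1,000: all of it applies to the deductible. Patient owes €1,000 (running OOP €2,353).
Bill 3, €13,565: €440 finishes the deductible; €13,125 goes to coinsurance; patient's 40% is €5,250. Together that's €440 + €5,250 = €5,690. Adding that to €2,353 gives €8,043, past the €6,850 cap; patient pays only €6,850 − €2,353 = €4,497.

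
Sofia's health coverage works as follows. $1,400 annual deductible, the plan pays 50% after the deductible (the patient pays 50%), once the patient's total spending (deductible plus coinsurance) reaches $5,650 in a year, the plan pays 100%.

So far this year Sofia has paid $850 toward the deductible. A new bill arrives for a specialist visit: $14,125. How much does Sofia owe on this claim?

Remaining deductible: $1,400 − $850 = $550.
After the $550 deductible portion, $14,125 − $550 = $13,575 is subject to coinsurance.
Coinsurance: $13,575 × 50% = $6,787.50.
That puts the patient's cost at $550 + $6,787.50 = $7,337.50 before any cap.
That would bring total out-of-pocket to $8,187.50, past the $5,650 cap. The patient is capped at $5,650 − $850 = $4,800 on this claim.

$4,800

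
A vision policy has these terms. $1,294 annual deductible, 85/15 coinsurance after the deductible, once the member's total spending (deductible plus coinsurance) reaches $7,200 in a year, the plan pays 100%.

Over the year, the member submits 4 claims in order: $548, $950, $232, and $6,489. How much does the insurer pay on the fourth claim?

Bill 1, $548: entire amount goes to the deductible. Member pays $548; OOP now $548. Insurer: $548 − $548 = $0.
Bill 2, $950: deductible takes $746, $204 remains; member's 15% is $30.60. Member owes $776.60 (running OOP $1,324.60). Insurer: $950 − $776.60 = $173.40.
Bill 3, $232: deductible already satisfied, so member's share is 15% × $232 = $34.80. Member owes $34.80 (running OOP $1,359.40). Plan pays $232 − $34.80 = $197.20.
Bill 4, $6,489: 15% coinsurance on $6,489 = $973.35. Member owes $973.35 (running OOP $2,332.75). Insurer: $6,489 − $973.35 = $5,515.65.

$5,515.65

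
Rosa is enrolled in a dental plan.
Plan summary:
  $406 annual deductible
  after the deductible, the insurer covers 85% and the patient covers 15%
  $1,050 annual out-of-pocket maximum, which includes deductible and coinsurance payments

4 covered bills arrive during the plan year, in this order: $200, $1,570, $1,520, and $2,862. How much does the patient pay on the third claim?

#1 ($200): entire amount goes to the deductible. Patient owes $200 (running OOP $200).
#2 ($1,570): $206 finishes the deductible; $1,364 goes to coinsurance; 15% of $1,364 = $204.60. Cost to patient: $410.60. OOP to date $610.60.
#3 ($1,520): 15% coinsurance on $1,520 = $228. Patient owes $228 (running OOP $838.60).

$228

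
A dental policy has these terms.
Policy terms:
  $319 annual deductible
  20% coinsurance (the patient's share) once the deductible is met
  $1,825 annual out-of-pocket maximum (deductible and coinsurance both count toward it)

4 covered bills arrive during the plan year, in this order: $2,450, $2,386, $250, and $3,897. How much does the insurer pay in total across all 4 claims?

Claim 1 — $2,450: $319 to deductible, leaving $2,131; patient's 20% is $426.20. Cost to patient: $745.20. OOP to date $745.20. Plan pays $2,450 − $745.20 = $1,704.80.
Claim 2 — $2,386: deductible met; 20% of $2,386 = $477.20. Patient pays $477.20; OOP now $1,222.40. Plan pays $2,386 − $477.20 = $1,908.80.
Claim 3 — $250: deductible already satisfied, so patient's share is 20% × $250 = $50. Patient pays $50; OOP now $1,272.40. Insurer: $250 − $50 = $200.
Claim 4 — $3,897: deductible already satisfied, so patient's share is 20% × $3,897 = $779.40. That would push OOP to $2,051.80, over the $1,825 cap, so patient pays $1,825 − $1,272.40 = $552.60. Plan pays $3,897 − $552.60 = $3,344.40.
Insurer total: $1,704.80 + $1,908.80 + $200 + $3,344.40 = $7,158.

$7,158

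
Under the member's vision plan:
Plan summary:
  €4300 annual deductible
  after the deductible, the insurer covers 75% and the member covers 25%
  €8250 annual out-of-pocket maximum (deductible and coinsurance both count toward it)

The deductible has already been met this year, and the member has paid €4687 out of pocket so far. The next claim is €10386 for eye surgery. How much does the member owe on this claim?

€2596.50

The deductible is already satisfied, so the full bill goes to coinsurance.
Coinsurance: €10386 × 25% = €2596.50.
Cumulative spending €4687 + €2596.50 = €7283.50 stays under the €8250 maximum.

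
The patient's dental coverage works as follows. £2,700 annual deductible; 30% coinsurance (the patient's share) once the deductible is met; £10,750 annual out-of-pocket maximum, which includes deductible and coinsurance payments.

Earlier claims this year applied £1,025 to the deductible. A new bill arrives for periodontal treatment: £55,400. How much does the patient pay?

£9,725

Remaining deductible: £2,700 − £1,025 = £1,675.
After the £1,675 deductible portion, £55,400 − £1,675 = £53,725 is subject to coinsurance.
Patient's 30% share of £53,725 is £16,117.50.
Patient responsibility before any cap: £1,675 + £16,117.50 = £17,792.50.
Year-to-date out-of-pocket would reach £1,025 + £17,792.50 = £18,817.50, above the £10,750 maximum, so the patient pays only £10,750 − £1,025 = £9,725.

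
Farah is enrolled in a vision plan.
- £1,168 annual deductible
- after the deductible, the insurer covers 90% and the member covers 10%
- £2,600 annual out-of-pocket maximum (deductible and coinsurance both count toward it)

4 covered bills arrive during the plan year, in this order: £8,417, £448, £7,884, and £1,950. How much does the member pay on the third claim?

£662.30

Claim 1 — £8,417: £1,168 to deductible, leaving £7,249; 10% of £7,249 = £724.90. Cost to member: £1,892.90. OOP to date £1,892.90.
Claim 2 — £448: 10% coinsurance on £448 = £44.80. Member pays £44.80; OOP now £1,937.70.
Claim 3 — £7,884: deductible met; 10% of £7,884 = £788.40. OOP would hit £2,726.10 > £2,600, so the cap limits the member to £2,600 − £1,937.70 = £662.30.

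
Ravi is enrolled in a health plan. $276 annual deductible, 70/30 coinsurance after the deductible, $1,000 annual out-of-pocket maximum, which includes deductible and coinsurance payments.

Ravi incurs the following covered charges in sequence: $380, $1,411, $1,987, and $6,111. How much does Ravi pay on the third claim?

Bill 1, $380: $276 to deductible, leaving $104; patient's 30% is $31.20. Cost to patient: $307.20. OOP to date $307.20.
Bill 2, $1,411: deductible met; 30% of $1,411 = $423.30. Patient pays $423.30; OOP now $730.50.
Bill 3, $1,987: deductible met; 30% of $1,987 = $596.10. OOP would hit $1,326.60 > $1,000, so the cap limits the patient to $1,000 − $730.50 = $269.50.

$269.50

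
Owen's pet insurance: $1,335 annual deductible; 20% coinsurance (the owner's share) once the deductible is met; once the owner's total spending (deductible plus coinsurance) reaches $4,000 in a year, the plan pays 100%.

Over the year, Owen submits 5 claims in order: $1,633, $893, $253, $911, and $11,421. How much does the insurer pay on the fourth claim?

Bill 1, $1,633: $1,335 to deductible, leaving $298; owner's 20% is $59.60. Owner pays $1,394.60; OOP now $1,394.60. Plan pays $1,633 − $1,394.60 = $238.40.
Bill 2, $893: 20% coinsurance on $893 = $178.60. Cost to owner: $178.60. OOP to date $1,573.20. Plan pays $893 − $178.60 = $714.40.
Bill 3, $253: 20% coinsurance on $253 = $50.60. Owner pays $50.60; OOP now $1,623.80. Plan pays $253 − $50.60 = $202.40.
Bill 4, $911: deductible already satisfied, so owner's share is 20% × $911 = $182.20. Owner pays $182.20; OOP now $1,806. Plan pays $911 − $182.20 = $728.80.

$728.80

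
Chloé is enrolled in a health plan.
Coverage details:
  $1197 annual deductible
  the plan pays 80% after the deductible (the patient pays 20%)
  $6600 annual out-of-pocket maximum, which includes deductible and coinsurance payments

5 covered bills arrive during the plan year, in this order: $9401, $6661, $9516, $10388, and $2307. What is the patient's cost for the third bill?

#1 ($9401): deductible takes $1197, $8204 remains; patient's 20% is $1640.80. Cost to patient: $2837.80. OOP to date $2837.80.
#2 ($6661): deductible already satisfied, so patient's share is 20% × $6661 = $1332.20. Patient owes $1332.20 (running OOP $4170).
#3 ($9516): 20% coinsurance on $9516 = $1903.20. Patient pays $1903.20; OOP now $6073.20.

$1903.20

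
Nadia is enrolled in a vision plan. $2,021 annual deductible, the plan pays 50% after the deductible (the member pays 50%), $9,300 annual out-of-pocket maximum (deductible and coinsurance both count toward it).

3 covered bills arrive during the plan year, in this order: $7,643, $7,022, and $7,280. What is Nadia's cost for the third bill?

Claim 1 ($7,643): $2,021 to deductible, leaving $5,622; coinsurance $5,622 × 50% = $2,811. Member owes $4,832 (running OOP $4,832).
Claim 2 ($7,022): deductible already satisfied, so member's share is 50% × $7,022 = $3,511. Member pays $3,511; OOP now $8,343.
Claim 3 ($7,280): 50% coinsurance on $7,280 = $3,640. OOP would hit $11,983 > $9,300, so the cap limits the member to $9,300 − $8,343 = $957.

$957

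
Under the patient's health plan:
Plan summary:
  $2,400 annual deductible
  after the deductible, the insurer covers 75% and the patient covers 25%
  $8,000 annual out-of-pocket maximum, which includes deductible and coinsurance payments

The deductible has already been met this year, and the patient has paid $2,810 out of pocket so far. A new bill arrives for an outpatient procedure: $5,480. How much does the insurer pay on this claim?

$4,110

The deductible is already satisfied, so the full bill goes to coinsurance.
Patient's 25% share of $5,480 is $1,370.
Year-to-date out-of-pocket becomes $2,810 + $1,370 = $4,180, still under the $8,000 maximum, so no cap applies.
The insurer covers the remainder: $5,480 − $1,370 = $4,110.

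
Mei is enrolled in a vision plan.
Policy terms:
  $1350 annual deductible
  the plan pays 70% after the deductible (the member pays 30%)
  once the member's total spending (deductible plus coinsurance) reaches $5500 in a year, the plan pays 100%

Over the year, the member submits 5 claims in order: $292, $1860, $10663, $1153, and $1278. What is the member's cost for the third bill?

$3198.90

Bill 1, $292: fully absorbed by the deductible. Member pays $292; OOP now $292.
Bill 2, $1860: $1058 finishes the deductible; $802 goes to coinsurance; 30% of $802 = $240.60. Member pays $1298.60; OOP now $1590.60.
Bill 3, $10663: deductible met; 30% of $10663 = $3198.90. Member pays $3198.90; OOP now $4789.50.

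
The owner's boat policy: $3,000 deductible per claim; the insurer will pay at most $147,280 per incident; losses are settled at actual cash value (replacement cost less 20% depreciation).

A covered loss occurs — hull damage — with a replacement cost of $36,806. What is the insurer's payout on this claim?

Actual cash value after 20% depreciation: $36,806 × 80% = $29,444.80.
After the deductible, $29,444.80 − $3,000 = $26,444.80 remains.
$26,444.80 ≤ $147,280, so the limit doesn't bind; insurer pays $26,444.80.

$26,444.80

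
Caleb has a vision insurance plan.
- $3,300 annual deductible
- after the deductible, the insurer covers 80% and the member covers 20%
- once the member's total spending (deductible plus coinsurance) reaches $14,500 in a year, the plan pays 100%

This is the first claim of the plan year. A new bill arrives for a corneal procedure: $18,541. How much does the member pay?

Deductible not yet touched, so the first $3,300 of the bill goes to the deductible.
The remaining $15,241 (= $18,541 − $3,300) moves to coinsurance.
20% of $15,241 = $3,048.20 falls to the member.
Member responsibility before any cap: $3,300 + $3,048.20 = $6,348.20.
Cumulative spending $0 + $6,348.20 = $6,348.20 stays under the $14,500 maximum.

$6,348.20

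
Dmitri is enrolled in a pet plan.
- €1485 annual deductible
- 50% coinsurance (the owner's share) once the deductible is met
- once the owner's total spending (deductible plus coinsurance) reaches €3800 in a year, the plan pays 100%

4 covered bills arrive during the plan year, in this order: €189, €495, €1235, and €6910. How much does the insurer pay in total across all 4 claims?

#1 (€189): fully absorbed by the deductible. Owner owes €189 (running OOP €189). Insurer: €189 − €189 = €0.
#2 (€495): fully absorbed by the deductible. Cost to owner: €495. OOP to date €684. Plan pays €495 − €495 = €0.
#3 (€1235): €801 to deductible, leaving €434; coinsurance €434 × 50% = €217. Cost to owner: €1018. OOP to date €1702. Insurer: €1235 − €1018 = €217.
#4 (€6910): deductible already satisfied, so owner's share is 50% × €6910 = €3455. OOP would hit €5157 > €3800, so the cap limits the owner to €3800 − €1702 = €2098. Insurer: €6910 − €2098 = €4812.
Insurer total = bills − owner's total = €8829 − €3800 = €5029.

€5029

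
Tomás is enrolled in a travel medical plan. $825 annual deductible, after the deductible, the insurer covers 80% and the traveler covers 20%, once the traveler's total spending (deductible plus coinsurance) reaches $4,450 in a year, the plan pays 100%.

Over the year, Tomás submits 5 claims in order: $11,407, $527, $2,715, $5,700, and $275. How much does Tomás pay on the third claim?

Claim 1 — $11,407: deductible takes $825, $10,582 remains; coinsurance $10,582 × 20% = $2,116.40. Cost to traveler: $2,941.40. OOP to date $2,941.40.
Claim 2 — $527: deductible met; 20% of $527 = $105.40. Cost to traveler: $105.40. OOP to date $3,046.80.
Claim 3 — $2,715: 20% coinsurance on $2,715 = $543. Traveler pays $543; OOP now $3,589.80.

$543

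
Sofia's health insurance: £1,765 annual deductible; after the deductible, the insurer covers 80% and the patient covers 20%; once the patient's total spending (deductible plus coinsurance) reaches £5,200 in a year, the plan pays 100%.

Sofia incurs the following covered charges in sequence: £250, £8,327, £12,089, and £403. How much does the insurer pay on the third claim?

Claim 1 (£250): entire amount goes to the deductible. Patient owes £250 (running OOP £250). Plan pays £250 − £250 = £0.
Claim 2 (£8,327): £1,515 finishes the deductible; £6,812 goes to coinsurance; coinsurance £6,812 × 20% = £1,362.40. Cost to patient: £2,877.40. OOP to date £3,127.40. Plan pays £8,327 − £2,877.40 = £5,449.60.
Claim 3 (£12,089): deductible already satisfied, so patient's share is 20% × £12,089 = £2,417.80. OOP would hit £5,545.20 > £5,200, so the cap limits the patient to £5,200 − £3,127.40 = £2,072.60. Insurer: £12,089 − £2,072.60 = £10,016.40.

£10,016.40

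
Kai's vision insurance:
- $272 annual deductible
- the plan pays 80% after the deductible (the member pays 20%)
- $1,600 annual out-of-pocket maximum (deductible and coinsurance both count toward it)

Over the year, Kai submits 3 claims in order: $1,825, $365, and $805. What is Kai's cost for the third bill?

$161

Claim 1 — $1,825: $272 finishes the deductible; $1,553 goes to coinsurance; 20% of $1,553 = $310.60. Member owes $582.60 (running OOP $582.60).
Claim 2 — $365: deductible already satisfied, so member's share is 20% × $365 = $73. Cost to member: $73. OOP to date $655.60.
Claim 3 — $805: 20% coinsurance on $805 = $161. Member owes $161 (running OOP $816.60).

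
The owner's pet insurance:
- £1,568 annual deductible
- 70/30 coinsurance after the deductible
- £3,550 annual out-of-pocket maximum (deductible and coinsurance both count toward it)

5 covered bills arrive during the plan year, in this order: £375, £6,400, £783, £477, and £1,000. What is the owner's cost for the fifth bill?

£41.90

#1 (£375): all of it applies to the deductible. Cost to owner: £375. OOP to date £375.
#2 (£6,400): £1,193 finishes the deductible; £5,207 goes to coinsurance; 30% of £5,207 = £1,562.10. Owner pays £2,755.10; OOP now £3,130.10.
#3 (£783): deductible met; 30% of £783 = £234.90. Owner owes £234.90 (running OOP £3,365).
#4 (£477): deductible already satisfied, so owner's share is 30% × £477 = £143.10. Owner pays £143.10; OOP now £3,508.10.
#5 (£1,000): 30% coinsurance on £1,000 = £300. That would push OOP to £3,808.10, over the £3,550 cap, so owner pays £3,550 − £3,508.10 = £41.90.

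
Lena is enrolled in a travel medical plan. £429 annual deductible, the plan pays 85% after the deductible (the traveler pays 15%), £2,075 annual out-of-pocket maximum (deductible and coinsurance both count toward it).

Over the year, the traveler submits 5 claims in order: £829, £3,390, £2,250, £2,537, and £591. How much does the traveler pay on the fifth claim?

£88.65

#1 (£829): £429 finishes the deductible; £400 goes to coinsurance; 15% of £400 = £60. Cost to traveler: £489. OOP to date £489.
#2 (£3,390): deductible met; 15% of £3,390 = £508.50. Traveler pays £508.50; OOP now £997.50.
#3 (£2,250): deductible already satisfied, so traveler's share is 15% × £2,250 = £337.50. Cost to traveler: £337.50. OOP to date £1,335.
#4 (£2,537): deductible met; 15% of £2,537 = £380.55. Traveler pays £380.55; OOP now £1,715.55.
#5 (£591): deductible already satisfied, so traveler's share is 15% × £591 = £88.65. Traveler pays £88.65; OOP now £1,804.20.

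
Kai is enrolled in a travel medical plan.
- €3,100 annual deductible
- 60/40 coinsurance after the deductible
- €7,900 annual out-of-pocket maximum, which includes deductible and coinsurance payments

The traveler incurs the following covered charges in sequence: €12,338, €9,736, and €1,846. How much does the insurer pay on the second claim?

Bill 1, €12,338: €3,100 to deductible, leaving €9,238; 40% of €9,238 = €3,695.20. Cost to traveler: €6,795.20. OOP to date €6,795.20. Plan pays €12,338 − €6,795.20 = €5,542.80.
Bill 2, €9,736: 40% coinsurance on €9,736 = €3,894.40. Adding that to €6,795.20 gives €10,689.60, past the €7,900 cap; traveler pays only €7,900 − €6,795.20 = €1,104.80. Plan pays €9,736 − €1,104.80 = €8,631.20.

€8,631.20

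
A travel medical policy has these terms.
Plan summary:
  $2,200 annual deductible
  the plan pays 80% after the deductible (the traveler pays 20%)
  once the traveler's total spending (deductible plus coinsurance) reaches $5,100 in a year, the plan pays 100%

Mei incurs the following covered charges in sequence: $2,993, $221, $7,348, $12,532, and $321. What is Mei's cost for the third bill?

$1,469.60

Claim 1 ($2,993): $2,200 finishes the deductible; $793 goes to coinsurance; coinsurance $793 × 20% = $158.60. Traveler owes $2,358.60 (running OOP $2,358.60).
Claim 2 ($221): deductible already satisfied, so traveler's share is 20% × $221 = $44.20. Cost to traveler: $44.20. OOP to date $2,402.80.
Claim 3 ($7,348): deductible met; 20% of $7,348 = $1,469.60. Traveler pays $1,469.60; OOP now $3,872.40.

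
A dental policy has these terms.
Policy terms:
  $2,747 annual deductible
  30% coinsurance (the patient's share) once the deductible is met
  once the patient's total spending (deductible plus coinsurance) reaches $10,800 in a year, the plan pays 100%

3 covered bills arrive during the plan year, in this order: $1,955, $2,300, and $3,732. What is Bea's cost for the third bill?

$1,119.60

#1 ($1,955): entire amount goes to the deductible. Patient owes $1,955 (running OOP $1,955).
#2 ($2,300): $792 finishes the deductible; $1,508 goes to coinsurance; 30% of $1,508 = $452.40. Cost to patient: $1,244.40. OOP to date $3,199.40.
#3 ($3,732): 30% coinsurance on $3,732 = $1,119.60. Cost to patient: $1,119.60. OOP to date $4,319.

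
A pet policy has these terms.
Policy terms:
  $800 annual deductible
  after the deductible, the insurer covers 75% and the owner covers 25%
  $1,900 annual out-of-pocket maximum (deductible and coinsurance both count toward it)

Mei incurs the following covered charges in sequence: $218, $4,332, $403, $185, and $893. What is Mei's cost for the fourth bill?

$46.25

Claim 1 — $218: entire amount goes to the deductible. Cost to owner: $218. OOP to date $218.
Claim 2 — $4,332: $582 to deductible, leaving $3,750; owner's 25% is $937.50. Cost to owner: $1,519.50. OOP to date $1,737.50.
Claim 3 — $403: deductible met; 25% of $403 = $100.75. Owner pays $100.75; OOP now $1,838.25.
Claim 4 — $185: deductible already satisfied, so owner's share is 25% × $185 = $46.25. Owner pays $46.25; OOP now $1,884.50.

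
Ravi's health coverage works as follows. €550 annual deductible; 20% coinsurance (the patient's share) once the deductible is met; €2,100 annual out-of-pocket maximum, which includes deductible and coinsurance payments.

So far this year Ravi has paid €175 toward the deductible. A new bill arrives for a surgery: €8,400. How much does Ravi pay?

€1,925

€175 of the €550 deductible is already met, leaving €375.
That leaves €8,400 − €375 = €8,025 for coinsurance.
Patient's 20% share of €8,025 is €1,605.
So the patient owes €375 + €1,605 = €1,980 before any cap.
Year-to-date out-of-pocket would reach €175 + €1,980 = €2,155, above the €2,100 maximum, so the patient pays only €2,100 − €175 = €1,925.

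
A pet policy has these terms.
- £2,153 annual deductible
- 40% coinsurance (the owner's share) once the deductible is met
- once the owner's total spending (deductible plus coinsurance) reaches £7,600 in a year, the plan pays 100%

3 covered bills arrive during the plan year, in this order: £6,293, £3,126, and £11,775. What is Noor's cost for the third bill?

£2,540.60

Bill 1, £6,293: £2,153 finishes the deductible; £4,140 goes to coinsurance; owner's 40% is £1,656. Owner pays £3,809; OOP now £3,809.
Bill 2, £3,126: deductible already satisfied, so owner's share is 40% × £3,126 = £1,250.40. Owner pays £1,250.40; OOP now £5,059.40.
Bill 3, £11,775: 40% coinsurance on £11,775 = £4,710. OOP would hit £9,769.40 > £7,600, so the cap limits the owner to £7,600 − £5,059.40 = £2,540.60.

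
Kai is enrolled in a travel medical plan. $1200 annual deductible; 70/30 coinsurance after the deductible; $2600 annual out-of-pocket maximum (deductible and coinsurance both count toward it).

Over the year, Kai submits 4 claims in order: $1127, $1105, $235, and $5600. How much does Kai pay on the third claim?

$70.50

Bill 1, $1127: fully absorbed by the deductible. Cost to traveler: $1127. OOP to date $1127.
Bill 2, $1105: deductible takes $73, $1032 remains; coinsurance $1032 × 30% = $309.60. Traveler owes $382.60 (running OOP $1509.60).
Bill 3, $235: 30% coinsurance on $235 = $70.50. Traveler owes $70.50 (running OOP $1580.10).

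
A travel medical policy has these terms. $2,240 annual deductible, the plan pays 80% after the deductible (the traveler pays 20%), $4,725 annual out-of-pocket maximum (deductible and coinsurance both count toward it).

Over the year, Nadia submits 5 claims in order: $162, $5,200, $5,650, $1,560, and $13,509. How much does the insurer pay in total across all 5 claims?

$21,356

#1 ($162): fully absorbed by the deductible. Cost to traveler: $162. OOP to date $162. Plan pays $162 − $162 = $0.
#2 ($5,200): deductible takes $2,078, $3,122 remains; coinsurance $3,122 × 20% = $624.40. Traveler pays $2,702.40; OOP now $2,864.40. Insurer: $5,200 − $2,702.40 = $2,497.60.
#3 ($5,650): deductible met; 20% of $5,650 = $1,130. Traveler owes $1,130 (running OOP $3,994.40). Plan pays $5,650 − $1,130 = $4,520.
#4 ($1,560): deductible met; 20% of $1,560 = $312. Traveler owes $312 (running OOP $4,306.40). Insurer: $1,560 − $312 = $1,248.
#5 ($13,509): deductible met; 20% of $13,509 = $2,701.80. OOP would hit $7,008.20 > $4,725, so the cap limits the traveler to $4,725 − $4,306.40 = $418.60. Insurer: $13,509 − $418.60 = $13,090.40.
Insurer total = bills − traveler's total = $26,081 − $4,725 = $21,356.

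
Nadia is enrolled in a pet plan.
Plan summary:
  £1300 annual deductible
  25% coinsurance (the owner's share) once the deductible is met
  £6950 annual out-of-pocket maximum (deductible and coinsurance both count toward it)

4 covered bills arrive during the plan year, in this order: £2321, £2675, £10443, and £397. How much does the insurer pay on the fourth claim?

£297.75

#1 (£2321): £1300 to deductible, leaving £1021; owner's 25% is £255.25. Cost to owner: £1555.25. OOP to date £1555.25. Plan pays £2321 − £1555.25 = £765.75.
#2 (£2675): deductible met; 25% of £2675 = £668.75. Owner owes £668.75 (running OOP £2224). Insurer: £2675 − £668.75 = £2006.25.
#3 (£10443): 25% coinsurance on £10443 = £2610.75. Owner pays £2610.75; OOP now £4834.75. Insurer: £10443 − £2610.75 = £7832.25.
#4 (£397): deductible met; 25% of £397 = £99.25. Owner owes £99.25 (running OOP £4934). Insurer: £397 − £99.25 = £297.75.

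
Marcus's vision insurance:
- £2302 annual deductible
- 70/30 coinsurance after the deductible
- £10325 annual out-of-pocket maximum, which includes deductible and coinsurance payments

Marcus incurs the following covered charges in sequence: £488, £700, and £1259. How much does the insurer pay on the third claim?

£101.50

#1 (£488): fully absorbed by the deductible. Member pays £488; OOP now £488. Plan pays £488 − £488 = £0.
#2 (£700): fully absorbed by the deductible. Member owes £700 (running OOP £1188). Insurer: £700 − £700 = £0.
#3 (£1259): deductible takes £1114, £145 remains; member's 30% is £43.50. Member pays £1157.50; OOP now £2345.50. Plan pays £1259 − £1157.50 = £101.50.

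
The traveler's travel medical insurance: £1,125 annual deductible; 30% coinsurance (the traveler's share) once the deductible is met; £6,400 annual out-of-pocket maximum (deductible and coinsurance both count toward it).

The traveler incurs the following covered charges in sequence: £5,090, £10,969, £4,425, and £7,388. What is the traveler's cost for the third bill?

£794.80

Claim 1 (£5,090): deductible takes £1,125, £3,965 remains; coinsurance £3,965 × 30% = £1,189.50. Traveler pays £2,314.50; OOP now £2,314.50.
Claim 2 (£10,969): deductible met; 30% of £10,969 = £3,290.70. Traveler pays £3,290.70; OOP now £5,605.20.
Claim 3 (£4,425): 30% coinsurance on £4,425 = £1,327.50. Adding that to £5,605.20 gives £6,932.70, past the £6,400 cap; traveler pays only £6,400 − £5,605.20 = £794.80.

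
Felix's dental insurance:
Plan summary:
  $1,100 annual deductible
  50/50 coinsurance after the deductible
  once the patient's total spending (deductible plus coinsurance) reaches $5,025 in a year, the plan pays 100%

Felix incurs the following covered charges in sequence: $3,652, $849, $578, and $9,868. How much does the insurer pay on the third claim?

#1 ($3,652): deductible takes $1,100, $2,552 remains; 50% of $2,552 = $1,276. Patient owes $2,376 (running OOP $2,376). Insurer: $3,652 − $2,376 = $1,276.
#2 ($849): deductible met; 50% of $849 = $424.50. Cost to patient: $424.50. OOP to date $2,800.50. Insurer: $849 − $424.50 = $424.50.
#3 ($578): deductible met; 50% of $578 = $289. Patient owes $289 (running OOP $3,089.50). Plan pays $578 − $289 = $289.

$289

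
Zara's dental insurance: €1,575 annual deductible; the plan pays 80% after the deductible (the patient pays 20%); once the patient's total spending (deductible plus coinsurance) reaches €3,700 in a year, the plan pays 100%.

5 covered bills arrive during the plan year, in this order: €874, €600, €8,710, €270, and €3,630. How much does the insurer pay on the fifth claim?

€3,280.80

Bill 1, €874: fully absorbed by the deductible. Cost to patient: €874. OOP to date €874. Plan pays €874 − €874 = €0.
Bill 2, €600: all of it applies to the deductible. Patient pays €600; OOP now €1,474. Insurer: €600 − €600 = €0.
Bill 3, €8,710: €101 finishes the deductible; €8,609 goes to coinsurance; 20% of €8,609 = €1,721.80. Patient pays €1,822.80; OOP now €3,296.80. Plan pays €8,710 − €1,822.80 = €6,887.20.
Bill 4, €270: deductible met; 20% of €270 = €54. Patient owes €54 (running OOP €3,350.80). Insurer: €270 − €54 = €216.
Bill 5, €3,630: 20% coinsurance on €3,630 = €726. That would push OOP to €4,076.80, over the €3,700 cap, so patient pays €3,700 − €3,350.80 = €349.20. Plan pays €3,630 − €349.20 = €3,280.80.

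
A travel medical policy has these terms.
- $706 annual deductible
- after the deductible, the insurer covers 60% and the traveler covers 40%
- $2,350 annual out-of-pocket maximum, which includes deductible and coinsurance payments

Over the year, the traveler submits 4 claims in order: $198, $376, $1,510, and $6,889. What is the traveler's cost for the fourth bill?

Claim 1 — $198: all of it applies to the deductible. Cost to traveler: $198. OOP to date $198.
Claim 2 — $376: all of it applies to the deductible. Traveler pays $376; OOP now $574.
Claim 3 — $1,510: deductible takes $132, $1,378 remains; coinsurance $1,378 × 40% = $551.20. Cost to traveler: $683.20. OOP to date $1,257.20.
Claim 4 — $6,889: deductible met; 40% of $6,889 = $2,755.60. OOP would hit $4,012.80 > $2,350, so the cap limits the traveler to $2,350 − $1,257.20 = $1,092.80.

$1,092.80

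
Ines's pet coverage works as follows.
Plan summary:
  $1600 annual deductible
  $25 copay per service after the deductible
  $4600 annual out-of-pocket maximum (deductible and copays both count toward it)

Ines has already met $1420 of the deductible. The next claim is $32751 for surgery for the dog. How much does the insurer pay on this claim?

Remaining deductible: $1600 − $1420 = $180.
That leaves $32751 − $180 = $32571 for the copay.
Copay on this service: $25.
Owner responsibility before any cap: $180 + $25 = $205.
Cumulative spending $1420 + $205 = $1625 stays under the $4600 maximum.
Insurer pays the balance: $32751 − $205 = $32546.

$32546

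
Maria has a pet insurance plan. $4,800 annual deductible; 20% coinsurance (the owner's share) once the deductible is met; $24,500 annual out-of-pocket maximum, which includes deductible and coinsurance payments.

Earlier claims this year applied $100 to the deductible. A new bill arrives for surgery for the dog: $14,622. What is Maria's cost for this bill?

$100 of the $4,800 deductible is already met, leaving $4,700.
After the $4,700 deductible portion, $14,622 − $4,700 = $9,922 is subject to coinsurance.
20% of $9,922 = $1,984.40 falls to the owner.
That puts the owner's cost at $4,700 + $1,984.40 = $6,684.40 before any cap.
Year-to-date out-of-pocket becomes $100 + $6,684.40 = $6,784.40, still under the $24,500 maximum, so no cap applies.

$6,684.40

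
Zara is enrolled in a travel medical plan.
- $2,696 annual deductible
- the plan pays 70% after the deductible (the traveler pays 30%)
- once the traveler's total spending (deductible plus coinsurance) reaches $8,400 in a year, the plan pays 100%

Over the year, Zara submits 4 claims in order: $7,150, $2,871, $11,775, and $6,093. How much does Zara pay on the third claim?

Claim 1 — $7,150: deductible takes $2,696, $4,454 remains; coinsurance $4,454 × 30% = $1,336.20. Traveler pays $4,032.20; OOP now $4,032.20.
Claim 2 — $2,871: deductible already satisfied, so traveler's share is 30% × $2,871 = $861.30. Cost to traveler: $861.30. OOP to date $4,893.50.
Claim 3 — $11,775: 30% coinsurance on $11,775 = $3,532.50. OOP would hit $8,426 > $8,400, so the cap limits the traveler to $8,400 − $4,893.50 = $3,506.50.

$3,506.50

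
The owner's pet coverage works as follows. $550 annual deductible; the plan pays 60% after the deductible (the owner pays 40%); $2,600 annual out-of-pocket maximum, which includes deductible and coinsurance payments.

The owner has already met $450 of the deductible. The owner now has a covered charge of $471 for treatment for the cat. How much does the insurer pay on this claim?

$222.60

$450 of the $550 deductible is already met, leaving $100.
After the $100 deductible portion, $471 − $100 = $371 is subject to coinsurance.
Coinsurance: $371 × 40% = $148.40.
Owner responsibility before any cap: $100 + $148.40 = $248.40.
Total out-of-pocket so far would be $450 + $248.40 = $698.40, below the $2,600 cap — no reduction.
The insurer covers the remainder: $471 − $248.40 = $222.60.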